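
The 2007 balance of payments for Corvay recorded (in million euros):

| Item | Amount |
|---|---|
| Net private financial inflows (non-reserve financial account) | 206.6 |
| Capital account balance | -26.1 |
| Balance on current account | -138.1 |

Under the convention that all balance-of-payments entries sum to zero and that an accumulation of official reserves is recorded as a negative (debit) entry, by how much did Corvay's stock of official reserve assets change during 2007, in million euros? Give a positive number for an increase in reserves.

42.4

Official reserve transactions balance = -((-138.1) + (-26.1) + 206.6) = -42.4
An accumulation of reserves is recorded as a debit (negative entry), so the change in the stock of reserves is the negative of that balance.
Change in official reserves = -(-42.4) = 42.4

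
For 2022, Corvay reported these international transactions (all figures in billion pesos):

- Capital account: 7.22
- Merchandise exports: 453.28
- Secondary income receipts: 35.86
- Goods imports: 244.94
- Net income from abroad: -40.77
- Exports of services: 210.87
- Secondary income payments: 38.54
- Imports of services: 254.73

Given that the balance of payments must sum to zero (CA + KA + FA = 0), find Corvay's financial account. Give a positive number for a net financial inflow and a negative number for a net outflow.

-128.25

Goods balance = 453.28 - 244.94 = 208.34
Services balance = 210.87 - 254.73 = -43.86
Trade balance (goods + services) = 208.34 + (-43.86) = 164.48
Net primary income = -40.77
Net secondary income = 35.86 - 38.54 = -2.68
Current account = 164.48 + (-40.77) + (-2.68) = 121.03
Financial account = -(121.03 + 7.22) = -128.25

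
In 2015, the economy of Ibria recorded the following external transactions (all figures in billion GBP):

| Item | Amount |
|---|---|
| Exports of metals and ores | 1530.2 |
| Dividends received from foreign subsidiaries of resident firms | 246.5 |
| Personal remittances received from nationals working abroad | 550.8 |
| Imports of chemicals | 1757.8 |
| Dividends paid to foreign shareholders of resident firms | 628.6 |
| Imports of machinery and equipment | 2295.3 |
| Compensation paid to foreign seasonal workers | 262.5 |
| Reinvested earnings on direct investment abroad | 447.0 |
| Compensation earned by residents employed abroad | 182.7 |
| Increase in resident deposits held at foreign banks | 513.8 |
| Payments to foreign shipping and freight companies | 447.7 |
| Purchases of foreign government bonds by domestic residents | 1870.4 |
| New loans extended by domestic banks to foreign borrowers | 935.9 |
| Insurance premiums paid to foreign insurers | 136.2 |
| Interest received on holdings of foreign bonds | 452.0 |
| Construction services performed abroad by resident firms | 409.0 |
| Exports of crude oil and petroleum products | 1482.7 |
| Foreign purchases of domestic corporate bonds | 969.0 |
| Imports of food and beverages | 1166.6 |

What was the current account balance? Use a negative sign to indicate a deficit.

Goods: -2295.3 - 1166.6 + 1530.2 - 1757.8 + 1482.7 = -2206.8
Services: -136.2 - 447.7 + 409.0 = -174.9
Primary income: 447.0 + 452.0 - 262.5 - 628.6 + 182.7 + 246.5 = 437.1
Secondary income: 550.8
Current account = (-2206.8) + (-174.9) + 437.1 + 550.8 = -1393.8
(Excluded from the current account — financial account: increase in resident deposits held at foreign banks 513.8, purchases of foreign government bonds by domestic residents 1870.4, new loans extended by domestic banks to foreign borrowers 935.9, foreign purchases of domestic corporate bonds 969.0.)

-1393.8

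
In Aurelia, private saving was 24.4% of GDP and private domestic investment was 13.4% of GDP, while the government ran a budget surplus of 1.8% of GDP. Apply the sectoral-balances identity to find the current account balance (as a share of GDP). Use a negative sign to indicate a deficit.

12.8

By the sectoral-balances identity, CA = (S_private - I) + (T - G).
Private balance = 24.4 - 13.4 = 11.0
Government balance (T - G) = 1.8
CA = 11.0 + 1.8 = 12.8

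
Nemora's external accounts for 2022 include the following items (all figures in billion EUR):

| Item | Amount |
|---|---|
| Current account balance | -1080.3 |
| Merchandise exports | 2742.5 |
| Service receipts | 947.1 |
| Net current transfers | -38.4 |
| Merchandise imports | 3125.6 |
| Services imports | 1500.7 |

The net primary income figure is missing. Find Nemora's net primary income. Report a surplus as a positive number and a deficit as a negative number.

Current account = goods balance + services balance + net primary income + net secondary income
Sum of the known components = -975.1
Net primary income = CA - (known components) = -1080.3 - (-975.1) = -105.2

-105.2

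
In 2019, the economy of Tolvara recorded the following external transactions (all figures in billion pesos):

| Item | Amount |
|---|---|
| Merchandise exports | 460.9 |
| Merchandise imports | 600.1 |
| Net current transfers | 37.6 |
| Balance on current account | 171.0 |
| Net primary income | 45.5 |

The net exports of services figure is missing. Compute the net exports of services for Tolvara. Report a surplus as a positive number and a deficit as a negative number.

227.1

Current account = goods balance + services balance + net primary income + net secondary income
Sum of the known components = -56.1
Net exports of services = CA - (known components) = 171.0 - (-56.1) = 227.1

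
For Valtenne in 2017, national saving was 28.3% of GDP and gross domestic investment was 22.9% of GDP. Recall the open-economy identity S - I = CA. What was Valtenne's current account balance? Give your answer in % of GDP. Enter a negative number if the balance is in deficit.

5.4

CA = S - I = 28.3 - 22.9 = 5.4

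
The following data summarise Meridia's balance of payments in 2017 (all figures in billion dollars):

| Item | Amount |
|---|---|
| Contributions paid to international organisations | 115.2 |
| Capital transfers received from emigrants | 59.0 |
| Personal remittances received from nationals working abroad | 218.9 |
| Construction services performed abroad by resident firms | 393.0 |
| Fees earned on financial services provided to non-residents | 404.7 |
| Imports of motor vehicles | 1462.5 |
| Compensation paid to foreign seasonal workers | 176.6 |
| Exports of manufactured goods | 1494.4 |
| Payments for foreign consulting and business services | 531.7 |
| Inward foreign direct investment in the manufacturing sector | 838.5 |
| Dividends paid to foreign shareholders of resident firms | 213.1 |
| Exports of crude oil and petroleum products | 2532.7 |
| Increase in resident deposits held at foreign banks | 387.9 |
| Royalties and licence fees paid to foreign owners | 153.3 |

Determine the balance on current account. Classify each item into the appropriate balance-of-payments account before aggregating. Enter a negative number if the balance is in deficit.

Goods: -1462.5 + 2532.7 + 1494.4 = 2564.6
Services: 404.7 + 393.0 - 153.3 - 531.7 = 112.7
Primary income: -213.1 - 176.6 = -389.7
Secondary income: -115.2 + 218.9 = 103.7
Current account = 2564.6 + 112.7 + (-389.7) + 103.7 = 2391.3
(Excluded from the current account — capital account: capital transfers received from emigrants 59.0; financial account: inward foreign direct investment in the manufacturing sector 838.5, increase in resident deposits held at foreign banks 387.9.)

2391.3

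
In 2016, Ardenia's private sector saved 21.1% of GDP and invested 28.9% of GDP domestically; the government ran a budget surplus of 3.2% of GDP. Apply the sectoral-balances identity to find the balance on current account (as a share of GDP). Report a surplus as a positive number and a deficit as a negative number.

-4.6

By the sectoral-balances identity, CA = (S_private - I) + (T - G).
Private balance = 21.1 - 28.9 = -7.8
Government balance (T - G) = 3.2
CA = -7.8 + 3.2 = -4.6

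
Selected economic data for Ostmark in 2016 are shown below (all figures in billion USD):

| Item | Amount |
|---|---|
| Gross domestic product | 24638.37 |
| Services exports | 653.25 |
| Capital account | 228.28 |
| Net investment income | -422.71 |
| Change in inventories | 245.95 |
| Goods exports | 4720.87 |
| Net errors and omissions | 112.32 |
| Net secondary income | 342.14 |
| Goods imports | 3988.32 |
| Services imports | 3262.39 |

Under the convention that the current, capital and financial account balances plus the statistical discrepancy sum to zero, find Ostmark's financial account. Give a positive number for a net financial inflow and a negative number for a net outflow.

Goods balance = 4720.87 - 3988.32 = 732.55
Services balance = 653.25 - 3262.39 = -2609.14
Trade balance (goods + services) = 732.55 + (-2609.14) = -1876.59
Net primary income = -422.71
Net secondary income = 342.14
Current account = -1876.59 + (-422.71) + 342.14 = -1957.16
Financial account = -(-1957.16 + 228.28 + 112.32) = 1616.56

1616.56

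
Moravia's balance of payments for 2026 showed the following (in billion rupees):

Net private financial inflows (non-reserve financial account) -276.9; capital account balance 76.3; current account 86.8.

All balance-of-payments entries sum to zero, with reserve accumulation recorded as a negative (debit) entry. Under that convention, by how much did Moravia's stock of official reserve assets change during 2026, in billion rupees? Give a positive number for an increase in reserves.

-113.8

Official reserve transactions balance = -(86.8 + 76.3 + (-276.9)) = 113.8
An accumulation of reserves is recorded as a debit (negative entry), so the change in the stock of reserves is the negative of that balance.
Change in official reserves = -(113.8) = -113.8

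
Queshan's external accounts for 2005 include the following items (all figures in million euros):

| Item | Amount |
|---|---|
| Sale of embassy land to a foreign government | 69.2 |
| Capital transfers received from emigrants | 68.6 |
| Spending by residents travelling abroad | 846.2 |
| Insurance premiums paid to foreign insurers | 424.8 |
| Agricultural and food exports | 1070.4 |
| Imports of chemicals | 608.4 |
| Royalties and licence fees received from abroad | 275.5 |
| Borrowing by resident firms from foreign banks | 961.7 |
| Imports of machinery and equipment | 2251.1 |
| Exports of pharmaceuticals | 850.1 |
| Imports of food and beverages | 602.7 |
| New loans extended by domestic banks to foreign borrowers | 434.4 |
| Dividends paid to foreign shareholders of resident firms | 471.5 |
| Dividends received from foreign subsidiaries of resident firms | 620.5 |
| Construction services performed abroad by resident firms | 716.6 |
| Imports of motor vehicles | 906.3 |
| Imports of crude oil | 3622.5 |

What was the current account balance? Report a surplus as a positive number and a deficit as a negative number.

-6200.4

Goods: 1070.4 - 608.4 - 2251.1 + 850.1 - 906.3 - 602.7 - 3622.5 = -6070.5
Services: -424.8 - 846.2 + 716.6 + 275.5 = -278.9
Primary income: -471.5 + 620.5 = 149.0
Current account = (-6070.5) + (-278.9) + 149.0 = -6200.4
(Excluded from the current account — capital account: sale of embassy land to a foreign government 69.2, capital transfers received from emigrants 68.6; financial account: borrowing by resident firms from foreign banks 961.7, new loans extended by domestic banks to foreign borrowers 434.4.)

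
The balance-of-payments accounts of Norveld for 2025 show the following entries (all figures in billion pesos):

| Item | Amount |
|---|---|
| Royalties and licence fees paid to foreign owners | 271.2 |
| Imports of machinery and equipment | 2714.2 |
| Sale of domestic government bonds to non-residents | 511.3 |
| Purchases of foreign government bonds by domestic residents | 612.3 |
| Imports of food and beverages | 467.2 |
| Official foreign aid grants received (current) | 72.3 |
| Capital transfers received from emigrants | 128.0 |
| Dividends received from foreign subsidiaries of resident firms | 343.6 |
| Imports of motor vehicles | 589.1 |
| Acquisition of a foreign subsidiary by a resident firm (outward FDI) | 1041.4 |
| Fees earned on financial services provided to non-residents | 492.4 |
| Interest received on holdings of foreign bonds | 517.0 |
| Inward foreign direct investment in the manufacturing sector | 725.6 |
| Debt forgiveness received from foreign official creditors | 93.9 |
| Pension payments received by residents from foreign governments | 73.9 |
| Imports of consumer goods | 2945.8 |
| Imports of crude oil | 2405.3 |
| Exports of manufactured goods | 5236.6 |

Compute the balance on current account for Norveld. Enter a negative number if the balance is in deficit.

Goods: -2405.3 - 2945.8 - 467.2 + 5236.6 - 2714.2 - 589.1 = -3885.0
Services: 492.4 - 271.2 = 221.2
Primary income: 343.6 + 517.0 = 860.6
Secondary income: 72.3 + 73.9 = 146.2
Current account = (-3885.0) + 221.2 + 860.6 + 146.2 = -2657.0
(Excluded from the current account — financial account: sale of domestic government bonds to non-residents 511.3, purchases of foreign government bonds by domestic residents 612.3, acquisition of a foreign subsidiary by a resident firm (outward FDI) 1041.4, inward foreign direct investment in the manufacturing sector 725.6; capital account: capital transfers received from emigrants 128.0, debt forgiveness received from foreign official creditors 93.9.)

-2657.0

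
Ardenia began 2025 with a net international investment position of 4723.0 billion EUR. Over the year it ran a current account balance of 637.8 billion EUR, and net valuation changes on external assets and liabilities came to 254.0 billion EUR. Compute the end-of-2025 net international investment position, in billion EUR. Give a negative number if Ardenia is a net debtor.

5614.8

Change in NIIP = current account + net valuation change = 637.8 + 254.0 = 891.8
End-of-year NIIP = 4723.0 + 891.8 = 5614.8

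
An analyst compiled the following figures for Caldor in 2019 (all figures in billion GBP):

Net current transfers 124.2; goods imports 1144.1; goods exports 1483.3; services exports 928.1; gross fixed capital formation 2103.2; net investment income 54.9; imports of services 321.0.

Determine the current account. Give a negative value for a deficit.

1125.4

Goods balance = 1483.3 - 1144.1 = 339.2
Services balance = 928.1 - 321.0 = 607.1
Trade balance (goods + services) = 339.2 + 607.1 = 946.3
Net primary income = 54.9
Net secondary income = 124.2
Current account = 946.3 + 54.9 + 124.2 = 1125.4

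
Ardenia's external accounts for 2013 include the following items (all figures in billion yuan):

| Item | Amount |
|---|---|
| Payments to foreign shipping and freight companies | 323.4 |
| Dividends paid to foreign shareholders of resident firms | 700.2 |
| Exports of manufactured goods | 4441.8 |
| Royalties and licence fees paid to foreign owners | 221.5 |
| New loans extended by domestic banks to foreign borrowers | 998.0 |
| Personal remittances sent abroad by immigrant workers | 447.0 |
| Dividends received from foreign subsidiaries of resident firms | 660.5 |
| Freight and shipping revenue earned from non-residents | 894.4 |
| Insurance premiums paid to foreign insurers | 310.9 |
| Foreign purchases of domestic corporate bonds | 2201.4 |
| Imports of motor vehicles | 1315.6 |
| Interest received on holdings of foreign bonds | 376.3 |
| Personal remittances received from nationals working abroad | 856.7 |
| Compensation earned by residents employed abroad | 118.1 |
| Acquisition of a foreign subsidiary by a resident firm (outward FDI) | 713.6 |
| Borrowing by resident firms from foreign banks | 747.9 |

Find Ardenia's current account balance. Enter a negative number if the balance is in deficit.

Goods: 4441.8 - 1315.6 = 3126.2
Services: -323.4 - 310.9 - 221.5 + 894.4 = 38.6
Primary income: -700.2 + 376.3 + 118.1 + 660.5 = 454.7
Secondary income: -447.0 + 856.7 = 409.7
Current account = 3126.2 + 38.6 + 454.7 + 409.7 = 4029.2
(Excluded from the current account — financial account: new loans extended by domestic banks to foreign borrowers 998.0, foreign purchases of domestic corporate bonds 2201.4, acquisition of a foreign subsidiary by a resident firm (outward FDI) 713.6, borrowing by resident firms from foreign banks 747.9.)

4029.2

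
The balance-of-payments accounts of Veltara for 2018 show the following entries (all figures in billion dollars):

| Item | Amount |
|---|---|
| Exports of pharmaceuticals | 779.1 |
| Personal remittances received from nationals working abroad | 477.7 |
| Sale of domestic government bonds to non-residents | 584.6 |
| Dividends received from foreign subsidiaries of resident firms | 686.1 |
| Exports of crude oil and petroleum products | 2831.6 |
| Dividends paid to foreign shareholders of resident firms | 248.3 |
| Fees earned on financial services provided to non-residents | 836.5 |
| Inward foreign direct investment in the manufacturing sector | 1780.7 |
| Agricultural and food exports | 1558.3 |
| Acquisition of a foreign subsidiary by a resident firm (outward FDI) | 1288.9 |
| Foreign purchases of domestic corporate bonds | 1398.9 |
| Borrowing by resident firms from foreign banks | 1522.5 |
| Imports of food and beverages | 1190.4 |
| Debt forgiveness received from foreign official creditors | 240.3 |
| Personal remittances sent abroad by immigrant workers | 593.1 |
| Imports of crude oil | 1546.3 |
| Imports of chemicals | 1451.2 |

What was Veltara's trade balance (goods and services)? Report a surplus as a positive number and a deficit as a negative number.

Goods: 2831.6 + 779.1 - 1190.4 - 1546.3 - 1451.2 + 1558.3 = 981.1
Services: 836.5
Trade balance = 981.1 + 836.5 = 1817.6
(Excluded from the trade balance — secondary income: personal remittances received from nationals working abroad 477.7, personal remittances sent abroad by immigrant workers 593.1; financial account: sale of domestic government bonds to non-residents 584.6, inward foreign direct investment in the manufacturing sector 1780.7, acquisition of a foreign subsidiary by a resident firm (outward FDI) 1288.9, foreign purchases of domestic corporate bonds 1398.9, borrowing by resident firms from foreign banks 1522.5; primary income: dividends received from foreign subsidiaries of resident firms 686.1, dividends paid to foreign shareholders of resident firms 248.3; capital account: debt forgiveness received from foreign official creditors 240.3.)

1817.6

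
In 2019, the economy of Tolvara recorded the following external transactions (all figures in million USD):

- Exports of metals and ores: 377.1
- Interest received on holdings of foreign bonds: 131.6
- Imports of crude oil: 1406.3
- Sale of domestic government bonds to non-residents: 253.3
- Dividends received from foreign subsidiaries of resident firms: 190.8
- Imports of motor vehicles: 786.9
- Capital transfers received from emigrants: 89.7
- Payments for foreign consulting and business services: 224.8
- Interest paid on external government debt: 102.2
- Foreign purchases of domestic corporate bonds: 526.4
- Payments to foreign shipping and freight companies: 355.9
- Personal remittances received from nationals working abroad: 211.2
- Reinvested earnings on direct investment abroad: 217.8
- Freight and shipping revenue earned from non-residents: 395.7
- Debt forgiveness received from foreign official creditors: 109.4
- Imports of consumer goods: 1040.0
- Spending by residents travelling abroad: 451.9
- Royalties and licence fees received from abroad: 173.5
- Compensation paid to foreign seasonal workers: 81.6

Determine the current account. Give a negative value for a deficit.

-2751.9

Goods: -1406.3 + 377.1 - 1040.0 - 786.9 = -2856.1
Services: 395.7 - 224.8 + 173.5 - 451.9 - 355.9 = -463.4
Primary income: 217.8 + 131.6 - 81.6 - 102.2 + 190.8 = 356.4
Secondary income: 211.2
Current account = (-2856.1) + (-463.4) + 356.4 + 211.2 = -2751.9
(Excluded from the current account — financial account: sale of domestic government bonds to non-residents 253.3, foreign purchases of domestic corporate bonds 526.4; capital account: capital transfers received from emigrants 89.7, debt forgiveness received from foreign official creditors 109.4.)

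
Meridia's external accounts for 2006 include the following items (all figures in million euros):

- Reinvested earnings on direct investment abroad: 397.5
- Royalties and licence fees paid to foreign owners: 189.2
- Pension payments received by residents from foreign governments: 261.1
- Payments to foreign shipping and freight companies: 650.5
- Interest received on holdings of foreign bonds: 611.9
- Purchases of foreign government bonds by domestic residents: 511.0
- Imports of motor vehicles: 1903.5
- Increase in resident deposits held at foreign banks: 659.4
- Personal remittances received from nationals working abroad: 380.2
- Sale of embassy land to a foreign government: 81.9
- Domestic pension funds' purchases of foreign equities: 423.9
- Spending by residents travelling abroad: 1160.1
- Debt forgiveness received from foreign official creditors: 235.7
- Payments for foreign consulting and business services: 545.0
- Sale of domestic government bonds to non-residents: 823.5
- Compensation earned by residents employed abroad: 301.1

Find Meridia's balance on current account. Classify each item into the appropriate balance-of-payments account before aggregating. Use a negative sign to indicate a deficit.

Goods: -1903.5
Services: -650.5 - 1160.1 - 189.2 - 545.0 = -2544.8
Primary income: 397.5 + 301.1 + 611.9 = 1310.5
Secondary income: 261.1 + 380.2 = 641.3
Current account = (-1903.5) + (-2544.8) + 1310.5 + 641.3 = -2496.5
(Excluded from the current account — financial account: purchases of foreign government bonds by domestic residents 511.0, increase in resident deposits held at foreign banks 659.4, domestic pension funds' purchases of foreign equities 423.9, sale of domestic government bonds to non-residents 823.5; capital account: sale of embassy land to a foreign government 81.9, debt forgiveness received from foreign official creditors 235.7.)

-2496.5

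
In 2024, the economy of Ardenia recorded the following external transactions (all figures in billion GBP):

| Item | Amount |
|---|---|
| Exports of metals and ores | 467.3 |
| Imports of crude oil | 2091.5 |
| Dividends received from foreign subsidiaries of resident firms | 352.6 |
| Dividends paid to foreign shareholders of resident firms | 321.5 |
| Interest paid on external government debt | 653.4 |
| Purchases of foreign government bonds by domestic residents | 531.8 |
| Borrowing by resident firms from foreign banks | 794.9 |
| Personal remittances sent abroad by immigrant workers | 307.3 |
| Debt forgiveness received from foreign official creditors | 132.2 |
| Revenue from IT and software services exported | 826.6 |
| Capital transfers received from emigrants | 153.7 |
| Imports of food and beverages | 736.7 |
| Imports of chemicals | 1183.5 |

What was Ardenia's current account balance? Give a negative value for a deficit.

Goods: -2091.5 - 736.7 + 467.3 - 1183.5 = -3544.4
Services: 826.6
Primary income: -321.5 + 352.6 - 653.4 = -622.3
Secondary income: -307.3
Current account = (-3544.4) + 826.6 + (-622.3) + (-307.3) = -3647.4
(Excluded from the current account — financial account: purchases of foreign government bonds by domestic residents 531.8, borrowing by resident firms from foreign banks 794.9; capital account: debt forgiveness received from foreign official creditors 132.2, capital transfers received from emigrants 153.7.)

-3647.4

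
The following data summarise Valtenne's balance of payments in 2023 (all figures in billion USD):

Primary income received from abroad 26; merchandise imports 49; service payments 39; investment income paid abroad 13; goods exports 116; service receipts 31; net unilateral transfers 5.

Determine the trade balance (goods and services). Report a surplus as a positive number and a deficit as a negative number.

59

Goods balance = 116 - 49 = 67
Services balance = 31 - 39 = -8
Trade balance (goods + services) = 67 + (-8) = 59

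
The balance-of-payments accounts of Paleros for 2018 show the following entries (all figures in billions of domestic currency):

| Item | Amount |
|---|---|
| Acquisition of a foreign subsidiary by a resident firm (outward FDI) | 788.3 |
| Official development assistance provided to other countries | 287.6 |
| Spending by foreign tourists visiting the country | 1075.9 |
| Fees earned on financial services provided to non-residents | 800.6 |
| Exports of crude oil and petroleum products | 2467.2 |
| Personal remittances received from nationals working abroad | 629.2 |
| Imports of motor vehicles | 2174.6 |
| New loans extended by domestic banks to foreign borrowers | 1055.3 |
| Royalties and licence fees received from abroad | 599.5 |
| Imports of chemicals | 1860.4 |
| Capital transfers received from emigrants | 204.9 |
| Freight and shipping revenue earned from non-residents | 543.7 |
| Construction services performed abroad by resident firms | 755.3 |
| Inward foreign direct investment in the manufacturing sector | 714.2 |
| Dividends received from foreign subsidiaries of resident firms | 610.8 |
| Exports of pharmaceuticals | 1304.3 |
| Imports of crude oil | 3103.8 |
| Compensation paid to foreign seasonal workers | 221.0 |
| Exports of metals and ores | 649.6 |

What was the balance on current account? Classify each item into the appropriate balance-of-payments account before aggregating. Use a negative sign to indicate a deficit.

1788.7

Goods: 1304.3 + 2467.2 - 2174.6 - 1860.4 + 649.6 - 3103.8 = -2717.7
Services: 800.6 + 755.3 + 1075.9 + 599.5 + 543.7 = 3775.0
Primary income: -221.0 + 610.8 = 389.8
Secondary income: 629.2 - 287.6 = 341.6
Current account = (-2717.7) + 3775.0 + 389.8 + 341.6 = 1788.7
(Excluded from the current account — financial account: acquisition of a foreign subsidiary by a resident firm (outward FDI) 788.3, new loans extended by domestic banks to foreign borrowers 1055.3, inward foreign direct investment in the manufacturing sector 714.2; capital account: capital transfers received from emigrants 204.9.)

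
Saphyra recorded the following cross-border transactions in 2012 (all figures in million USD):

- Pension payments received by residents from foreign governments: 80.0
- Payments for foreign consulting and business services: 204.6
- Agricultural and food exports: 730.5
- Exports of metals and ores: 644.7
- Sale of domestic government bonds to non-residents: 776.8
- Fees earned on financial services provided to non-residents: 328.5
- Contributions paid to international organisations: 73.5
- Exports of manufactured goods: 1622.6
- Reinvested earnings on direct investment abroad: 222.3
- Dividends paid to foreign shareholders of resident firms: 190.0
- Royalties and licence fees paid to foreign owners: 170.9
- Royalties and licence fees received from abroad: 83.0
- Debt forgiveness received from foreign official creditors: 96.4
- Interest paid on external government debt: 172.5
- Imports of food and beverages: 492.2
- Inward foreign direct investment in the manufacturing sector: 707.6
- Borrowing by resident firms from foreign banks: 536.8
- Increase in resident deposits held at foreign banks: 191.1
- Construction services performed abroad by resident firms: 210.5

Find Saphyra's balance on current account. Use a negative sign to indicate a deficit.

2618.4

Goods: -492.2 + 730.5 + 644.7 + 1622.6 = 2505.6
Services: 210.5 - 170.9 + 83.0 + 328.5 - 204.6 = 246.5
Primary income: -190.0 + 222.3 - 172.5 = -140.2
Secondary income: -73.5 + 80.0 = 6.5
Current account = 2505.6 + 246.5 + (-140.2) + 6.5 = 2618.4
(Excluded from the current account — financial account: sale of domestic government bonds to non-residents 776.8, inward foreign direct investment in the manufacturing sector 707.6, borrowing by resident firms from foreign banks 536.8, increase in resident deposits held at foreign banks 191.1; capital account: debt forgiveness received from foreign official creditors 96.4.)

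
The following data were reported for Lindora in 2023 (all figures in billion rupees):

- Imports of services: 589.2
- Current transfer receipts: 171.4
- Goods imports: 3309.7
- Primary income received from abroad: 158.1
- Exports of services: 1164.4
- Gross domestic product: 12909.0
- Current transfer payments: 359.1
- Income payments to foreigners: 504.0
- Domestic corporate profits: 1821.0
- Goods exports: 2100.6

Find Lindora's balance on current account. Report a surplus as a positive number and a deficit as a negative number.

-1167.5

Goods balance = 2100.6 - 3309.7 = -1209.1
Services balance = 1164.4 - 589.2 = 575.2
Trade balance (goods + services) = -1209.1 + 575.2 = -633.9
Net primary income = 158.1 - 504.0 = -345.9
Net secondary income = 171.4 - 359.1 = -187.7
Current account = -633.9 + (-345.9) + (-187.7) = -1167.5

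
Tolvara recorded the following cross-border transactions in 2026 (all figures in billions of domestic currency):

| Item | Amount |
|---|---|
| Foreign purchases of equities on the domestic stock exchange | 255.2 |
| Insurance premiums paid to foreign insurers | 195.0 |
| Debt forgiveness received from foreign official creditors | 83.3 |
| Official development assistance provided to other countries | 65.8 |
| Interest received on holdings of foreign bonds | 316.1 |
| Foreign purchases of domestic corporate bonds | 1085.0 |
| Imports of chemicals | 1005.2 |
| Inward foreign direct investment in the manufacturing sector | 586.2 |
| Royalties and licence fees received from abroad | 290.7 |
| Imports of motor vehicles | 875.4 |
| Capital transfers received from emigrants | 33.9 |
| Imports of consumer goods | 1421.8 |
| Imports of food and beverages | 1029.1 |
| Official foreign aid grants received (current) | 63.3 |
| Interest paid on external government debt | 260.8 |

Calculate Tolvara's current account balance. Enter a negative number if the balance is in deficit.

Goods: -1029.1 - 1421.8 - 1005.2 - 875.4 = -4331.5
Services: 290.7 - 195.0 = 95.7
Primary income: 316.1 - 260.8 = 55.3
Secondary income: 63.3 - 65.8 = -2.5
Current account = (-4331.5) + 95.7 + 55.3 + (-2.5) = -4183.0
(Excluded from the current account — financial account: foreign purchases of equities on the domestic stock exchange 255.2, foreign purchases of domestic corporate bonds 1085.0, inward foreign direct investment in the manufacturing sector 586.2; capital account: debt forgiveness received from foreign official creditors 83.3, capital transfers received from emigrants 33.9.)

-4183.0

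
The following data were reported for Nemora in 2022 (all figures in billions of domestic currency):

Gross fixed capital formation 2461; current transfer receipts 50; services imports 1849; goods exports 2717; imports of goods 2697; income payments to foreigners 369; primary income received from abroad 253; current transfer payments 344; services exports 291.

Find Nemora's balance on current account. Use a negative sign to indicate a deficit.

-1948

Goods balance = 2717 - 2697 = 20
Services balance = 291 - 1849 = -1558
Trade balance (goods + services) = 20 + (-1558) = -1538
Net primary income = 253 - 369 = -116
Net secondary income = 50 - 344 = -294
Current account = -1538 + (-116) + (-294) = -1948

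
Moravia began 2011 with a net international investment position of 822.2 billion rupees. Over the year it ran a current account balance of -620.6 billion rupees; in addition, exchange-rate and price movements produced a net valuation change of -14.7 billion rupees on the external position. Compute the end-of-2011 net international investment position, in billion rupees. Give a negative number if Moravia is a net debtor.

Change in NIIP = current account + net valuation change = -620.6 + (-14.7) = -635.3
End-of-year NIIP = 822.2 + (-635.3) = 186.9

186.9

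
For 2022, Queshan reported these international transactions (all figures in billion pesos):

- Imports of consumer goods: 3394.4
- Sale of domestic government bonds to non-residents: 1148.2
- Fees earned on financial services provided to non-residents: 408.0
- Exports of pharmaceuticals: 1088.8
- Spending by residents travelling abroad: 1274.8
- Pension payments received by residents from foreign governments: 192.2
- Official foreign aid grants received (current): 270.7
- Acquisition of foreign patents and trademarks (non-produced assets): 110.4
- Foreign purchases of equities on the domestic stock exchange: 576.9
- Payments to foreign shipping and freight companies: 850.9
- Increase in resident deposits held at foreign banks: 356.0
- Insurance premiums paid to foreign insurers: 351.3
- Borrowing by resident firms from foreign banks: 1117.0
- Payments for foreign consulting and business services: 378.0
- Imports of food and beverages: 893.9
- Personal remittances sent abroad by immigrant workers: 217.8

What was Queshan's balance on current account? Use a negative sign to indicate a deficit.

-5401.4

Goods: -893.9 - 3394.4 + 1088.8 = -3199.5
Services: -378.0 - 1274.8 - 850.9 - 351.3 + 408.0 = -2447.0
Secondary income: 270.7 + 192.2 - 217.8 = 245.1
Current account = (-3199.5) + (-2447.0) + 245.1 = -5401.4
(Excluded from the current account — financial account: sale of domestic government bonds to non-residents 1148.2, foreign purchases of equities on the domestic stock exchange 576.9, increase in resident deposits held at foreign banks 356.0, borrowing by resident firms from foreign banks 1117.0; capital account: acquisition of foreign patents and trademarks (non-produced assets) 110.4.)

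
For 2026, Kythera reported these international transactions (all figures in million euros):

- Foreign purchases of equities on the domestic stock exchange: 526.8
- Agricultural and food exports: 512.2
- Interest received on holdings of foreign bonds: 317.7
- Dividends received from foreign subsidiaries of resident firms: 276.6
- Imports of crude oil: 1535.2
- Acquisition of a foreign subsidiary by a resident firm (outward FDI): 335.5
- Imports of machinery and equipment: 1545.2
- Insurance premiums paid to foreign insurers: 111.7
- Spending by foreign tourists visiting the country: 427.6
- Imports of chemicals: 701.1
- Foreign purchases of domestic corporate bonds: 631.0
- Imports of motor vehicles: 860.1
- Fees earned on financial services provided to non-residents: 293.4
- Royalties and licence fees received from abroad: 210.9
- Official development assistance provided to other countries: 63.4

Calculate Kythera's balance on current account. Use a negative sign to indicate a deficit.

Goods: -701.1 - 1535.2 - 1545.2 - 860.1 + 512.2 = -4129.4
Services: 210.9 + 427.6 - 111.7 + 293.4 = 820.2
Primary income: 276.6 + 317.7 = 594.3
Secondary income: -63.4
Current account = (-4129.4) + 820.2 + 594.3 + (-63.4) = -2778.3
(Excluded from the current account — financial account: foreign purchases of equities on the domestic stock exchange 526.8, acquisition of a foreign subsidiary by a resident firm (outward FDI) 335.5, foreign purchases of domestic corporate bonds 631.0.)

-2778.3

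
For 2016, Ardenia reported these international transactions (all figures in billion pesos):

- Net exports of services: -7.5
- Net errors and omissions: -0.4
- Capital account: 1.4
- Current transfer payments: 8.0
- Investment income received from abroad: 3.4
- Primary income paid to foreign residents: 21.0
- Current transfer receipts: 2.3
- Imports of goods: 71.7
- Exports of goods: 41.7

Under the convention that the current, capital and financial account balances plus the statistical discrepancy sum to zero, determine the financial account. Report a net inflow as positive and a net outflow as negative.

59.8

Goods balance = 41.7 - 71.7 = -30.0
Services balance = -7.5
Trade balance (goods + services) = -30.0 + (-7.5) = -37.5
Net primary income = 3.4 - 21.0 = -17.6
Net secondary income = 2.3 - 8.0 = -5.7
Current account = -37.5 + (-17.6) + (-5.7) = -60.8
Financial account = -(-60.8 + 1.4 + (-0.4)) = 59.8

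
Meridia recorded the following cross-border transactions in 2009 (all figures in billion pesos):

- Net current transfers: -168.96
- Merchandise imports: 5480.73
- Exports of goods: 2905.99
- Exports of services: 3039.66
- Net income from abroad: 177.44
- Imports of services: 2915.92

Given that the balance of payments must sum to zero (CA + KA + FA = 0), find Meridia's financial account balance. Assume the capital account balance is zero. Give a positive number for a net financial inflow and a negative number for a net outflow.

2442.52

Goods balance = 2905.99 - 5480.73 = -2574.74
Services balance = 3039.66 - 2915.92 = 123.74
Trade balance (goods + services) = -2574.74 + 123.74 = -2451.00
Net primary income = 177.44
Net secondary income = -168.96
Current account = -2451.00 + 177.44 + (-168.96) = -2442.52
Financial account = -(-2442.52) = 2442.52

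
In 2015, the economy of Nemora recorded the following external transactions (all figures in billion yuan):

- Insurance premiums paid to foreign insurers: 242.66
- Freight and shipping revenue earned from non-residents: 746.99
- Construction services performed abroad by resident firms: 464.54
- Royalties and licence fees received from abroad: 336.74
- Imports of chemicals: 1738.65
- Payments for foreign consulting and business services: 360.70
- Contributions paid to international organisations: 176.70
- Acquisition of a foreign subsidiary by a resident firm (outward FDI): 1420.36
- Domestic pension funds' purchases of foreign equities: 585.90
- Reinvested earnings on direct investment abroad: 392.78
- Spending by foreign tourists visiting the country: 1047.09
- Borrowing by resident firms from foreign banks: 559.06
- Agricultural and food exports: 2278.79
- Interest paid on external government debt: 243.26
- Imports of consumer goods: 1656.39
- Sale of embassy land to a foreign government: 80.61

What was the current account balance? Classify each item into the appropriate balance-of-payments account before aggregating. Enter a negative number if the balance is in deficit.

Goods: -1738.65 + 2278.79 - 1656.39 = -1116.25
Services: -242.66 + 1047.09 + 464.54 + 746.99 - 360.70 + 336.74 = 1992.00
Primary income: -243.26 + 392.78 = 149.52
Secondary income: -176.70
Current account = (-1116.25) + 1992.00 + 149.52 + (-176.70) = 848.57
(Excluded from the current account — financial account: acquisition of a foreign subsidiary by a resident firm (outward FDI) 1420.36, domestic pension funds' purchases of foreign equities 585.90, borrowing by resident firms from foreign banks 559.06; capital account: sale of embassy land to a foreign government 80.61.)

848.57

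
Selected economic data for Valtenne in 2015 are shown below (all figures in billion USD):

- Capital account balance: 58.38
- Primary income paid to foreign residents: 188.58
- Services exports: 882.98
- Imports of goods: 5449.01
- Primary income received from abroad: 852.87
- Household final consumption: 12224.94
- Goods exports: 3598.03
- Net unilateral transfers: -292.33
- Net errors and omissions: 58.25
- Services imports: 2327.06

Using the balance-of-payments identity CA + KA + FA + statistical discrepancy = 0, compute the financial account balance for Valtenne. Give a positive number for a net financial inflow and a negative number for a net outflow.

Goods balance = 3598.03 - 5449.01 = -1850.98
Services balance = 882.98 - 2327.06 = -1444.08
Trade balance (goods + services) = -1850.98 + (-1444.08) = -3295.06
Net primary income = 852.87 - 188.58 = 664.29
Net secondary income = -292.33
Current account = -3295.06 + 664.29 + (-292.33) = -2923.10
Financial account = -(-2923.10 + 58.38 + 58.25) = 2806.47

2806.47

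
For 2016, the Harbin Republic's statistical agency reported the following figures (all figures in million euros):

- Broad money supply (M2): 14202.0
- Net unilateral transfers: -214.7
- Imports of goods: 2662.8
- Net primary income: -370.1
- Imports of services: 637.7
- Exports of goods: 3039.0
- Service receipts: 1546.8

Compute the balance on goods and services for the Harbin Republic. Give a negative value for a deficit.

1285.3

Goods balance = 3039.0 - 2662.8 = 376.2
Services balance = 1546.8 - 637.7 = 909.1
Trade balance (goods + services) = 376.2 + 909.1 = 1285.3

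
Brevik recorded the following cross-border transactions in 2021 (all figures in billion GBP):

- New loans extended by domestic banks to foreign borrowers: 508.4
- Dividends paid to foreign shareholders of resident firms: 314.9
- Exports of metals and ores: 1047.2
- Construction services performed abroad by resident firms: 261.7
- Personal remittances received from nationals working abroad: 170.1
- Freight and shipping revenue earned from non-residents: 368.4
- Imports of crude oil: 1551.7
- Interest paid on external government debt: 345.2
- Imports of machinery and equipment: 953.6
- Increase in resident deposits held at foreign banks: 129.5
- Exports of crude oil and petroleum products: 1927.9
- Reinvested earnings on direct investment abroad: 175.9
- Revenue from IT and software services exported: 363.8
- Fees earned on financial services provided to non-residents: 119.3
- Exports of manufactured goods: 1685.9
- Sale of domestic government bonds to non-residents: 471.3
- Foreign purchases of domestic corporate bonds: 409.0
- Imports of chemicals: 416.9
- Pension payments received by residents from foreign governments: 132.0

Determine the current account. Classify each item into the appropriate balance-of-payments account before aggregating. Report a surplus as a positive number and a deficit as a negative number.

Goods: -416.9 + 1927.9 + 1047.2 + 1685.9 - 953.6 - 1551.7 = 1738.8
Services: 119.3 + 363.8 + 368.4 + 261.7 = 1113.2
Primary income: 175.9 - 314.9 - 345.2 = -484.2
Secondary income: 132.0 + 170.1 = 302.1
Current account = 1738.8 + 1113.2 + (-484.2) + 302.1 = 2669.9
(Excluded from the current account — financial account: new loans extended by domestic banks to foreign borrowers 508.4, increase in resident deposits held at foreign banks 129.5, sale of domestic government bonds to non-residents 471.3, foreign purchases of domestic corporate bonds 409.0.)

2669.9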